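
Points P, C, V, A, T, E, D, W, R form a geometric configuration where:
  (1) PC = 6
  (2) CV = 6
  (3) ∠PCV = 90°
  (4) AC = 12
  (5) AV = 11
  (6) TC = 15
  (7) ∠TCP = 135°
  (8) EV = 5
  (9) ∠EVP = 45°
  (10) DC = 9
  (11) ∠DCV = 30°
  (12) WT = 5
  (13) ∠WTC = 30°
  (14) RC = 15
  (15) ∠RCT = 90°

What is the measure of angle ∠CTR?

Step 1: By the law of cosines on triangle TCR: TR² = 15² + 15² − 2·15·15·cos(90°) = 450, so TR = 15·√2.
Step 2: By the inverse law of cosines on triangle CTR: cos(∠CTR) = (15² + (15·√2)² − 15²) / (2·15·15·√2) = 450/636.4 = 0.7071, so ∠CTR = 45°.

Therefore, the measure of angle ∠CTR = 45°.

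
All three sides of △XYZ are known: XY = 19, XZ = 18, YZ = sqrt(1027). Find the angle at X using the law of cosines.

cos(X) = (19² + 18² - (sqrt(1027))²) / (2 × 19 × 18) = -1/2, so X = arccos(-1/2) = 120°.

120°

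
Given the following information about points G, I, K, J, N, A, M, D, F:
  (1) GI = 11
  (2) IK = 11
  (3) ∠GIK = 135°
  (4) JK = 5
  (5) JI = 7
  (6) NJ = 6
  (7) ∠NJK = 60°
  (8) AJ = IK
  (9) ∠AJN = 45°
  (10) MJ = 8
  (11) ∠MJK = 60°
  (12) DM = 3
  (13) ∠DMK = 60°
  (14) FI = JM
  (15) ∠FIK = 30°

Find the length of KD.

Step 1: By the law of cosines on triangle KJM: KM² = 5² + 8² − 2·5·8·cos(60°) = 49, so KM = 7.
Step 2: By the law of cosines on triangle KMD: KD² = 7² + 3² − 2·7·3·cos(60°) = 37, so KD = √37.

Therefore, the length of KD = √37.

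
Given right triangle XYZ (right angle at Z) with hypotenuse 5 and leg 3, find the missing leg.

YZ = sqrt(5^2 - 3^2) = sqrt(16) = 4

4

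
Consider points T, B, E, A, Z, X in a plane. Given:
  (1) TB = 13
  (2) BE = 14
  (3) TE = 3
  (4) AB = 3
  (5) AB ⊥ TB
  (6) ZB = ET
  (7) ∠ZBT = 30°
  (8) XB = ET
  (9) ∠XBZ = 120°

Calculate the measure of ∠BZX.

From the given relations: ZB = ET = 3; XB = ET = 3.
Step 1: By the law of cosines on triangle ZBX: ZX² = 3² + 3² − 2·3·3·cos(120°) = 27, so ZX = 3·√3.
Step 2: By the inverse law of cosines on triangle BZX: cos(∠BZX) = (3² + (3·√3)² − 3²) / (2·3·3·√3) = 27/31.18 = 0.866, so ∠BZX = 30°.

Therefore, the measure of angle ∠BZX = 30°.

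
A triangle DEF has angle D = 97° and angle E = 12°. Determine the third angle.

angle F = 180 - 97 - 12 = 71 degrees.

71 degrees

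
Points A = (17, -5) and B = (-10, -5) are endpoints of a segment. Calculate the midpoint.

M = ((x₁ + x₂)/2, (y₁ + y₂)/2)
= ((17 + -10)/2, (-5 + -5)/2)
= (7/2, -10/2) = (7/2, -5)

(7/2, -5)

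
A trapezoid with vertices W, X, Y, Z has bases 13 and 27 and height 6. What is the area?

A trapezoid's area equals the midsegment times the height.
The midsegment is (13 + 27) / 2 = 20.
Area = 20 * 6 = 120.

120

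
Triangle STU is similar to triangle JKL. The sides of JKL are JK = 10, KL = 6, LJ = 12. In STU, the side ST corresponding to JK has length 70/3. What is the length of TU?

Similar triangles have proportional sides. Setting up the proportion:
ST / JK = TU / KL
70/3 / 10 = TU / 6
TU = 6 * 70/3 / 10 = 14.

14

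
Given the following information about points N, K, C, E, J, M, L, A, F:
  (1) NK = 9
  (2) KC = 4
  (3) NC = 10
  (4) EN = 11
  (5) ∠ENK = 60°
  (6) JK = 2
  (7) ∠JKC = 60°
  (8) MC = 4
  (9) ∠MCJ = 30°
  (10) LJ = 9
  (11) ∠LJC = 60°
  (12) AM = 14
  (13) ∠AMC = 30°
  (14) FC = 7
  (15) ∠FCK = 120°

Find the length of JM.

Step 1: By the law of cosines on triangle JKC: JC² = 2² + 4² − 2·2·4·cos(60°) = 12, so JC = 2·√3.
Step 2: By the law of cosines on triangle JCM: JM² = (2·√3)² + 4² − 2·2·√3·4·cos(30°) = 4, so JM = 2.

Therefore, the length of JM = 2.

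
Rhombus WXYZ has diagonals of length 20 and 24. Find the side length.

The diagonals of a rhombus bisect each other at right angles.
Half-diagonals: 20/2 = 10 and 24/2 = 12
side = sqrt(10^2 + 12^2)
side = sqrt(100 + 144)
side = sqrt(244) = 2*sqrt(61)

2*sqrt(61)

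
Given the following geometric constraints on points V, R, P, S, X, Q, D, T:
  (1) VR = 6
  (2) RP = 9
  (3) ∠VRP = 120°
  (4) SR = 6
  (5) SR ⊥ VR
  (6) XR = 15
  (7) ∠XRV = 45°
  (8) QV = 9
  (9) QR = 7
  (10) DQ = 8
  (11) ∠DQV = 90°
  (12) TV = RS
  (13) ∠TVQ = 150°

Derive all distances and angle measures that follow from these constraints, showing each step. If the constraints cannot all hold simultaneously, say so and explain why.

The constraints are consistent.

From the given relations:
  TV = RS = 6

Step 1: From VR = 6, RP = 9, and ∠VRP = 120°, by the law of cosines:
  VP² = VR² + RP² - 2·VR·RP·cos(120°) = 36 + 81 + 54 = 171
  VP = 3·√19

Step 2: From VR = 6, RS = 6, and ∠VRS = 90°, by the law of cosines:
  VS² = VR² + RS² - 2·VR·RS·cos(90°) = 36 + 36 - 0 = 72
  VS = 6·√2

Step 3: From VR = 6, RX = 15, and ∠VRX = 45°, by the law of cosines:
  VX² = VR² + RX² - 2·VR·RX·cos(45°) = 36 + 225 - 127.3 = 133.7
  VX ≈ 11.56

Step 4: From VQ = 9, QD = 8, and ∠VQD = 90°, by the law of cosines:
  VD² = VQ² + QD² - 2·VQ·QD·cos(90°) = 81 + 64 - 0 = 145
  VD = √145

Step 5: From QV = 9, VT = 6, and ∠QVT = 150°, by the law of cosines:
  QT² = QV² + VT² - 2·QV·VT·cos(150°) = 81 + 36 + 93.53 = 210.5
  QT ≈ 14.51

Step 6: From VQ = 9, VR = 6, QR = 7, by the inverse law of cosines:
  cos(∠QVR) = (VQ² + VR² - QR²) / (2·VQ·VR)
  ∠QVR = 50.98°

Step 7: From RQ = 7, RV = 6, QV = 9, by the inverse law of cosines:
  cos(∠QRV) = (RQ² + RV² - QV²) / (2·RQ·RV)
  ∠QRV = 87.27°

Step 8: From QR = 7, QV = 9, RV = 6, by the inverse law of cosines:
  cos(∠RQV) = (QR² + QV² - RV²) / (2·QR·QV)
  ∠RQV = 41.75°

Step 9: From VD = √145, VQ = 9, DQ = 8, by the inverse law of cosines:
  cos(∠DVQ) = (VD² + VQ² - DQ²) / (2·VD·VQ)
  ∠DVQ = 41.63°

Step 10: From VP = 3·√19, VR = 6, PR = 9, by the inverse law of cosines:
  cos(∠PVR) = (VP² + VR² - PR²) / (2·VP·VR)
  ∠PVR = 36.59°

Step 11: From VR = 6, VS = 6·√2, RS = 6, by the inverse law of cosines:
  cos(∠RVS) = (VR² + VS² - RS²) / (2·VR·VS)
  ∠RVS = 45°

Step 12: From VR = 6, VX = 11.56, RX = 15, by the inverse law of cosines:
  cos(∠RVX) = (VR² + VX² - RX²) / (2·VR·VX)
  ∠RVX = 113.48°

Step 13: From PR = 9, PV = 3·√19, RV = 6, by the inverse law of cosines:
  cos(∠RPV) = (PR² + PV² - RV²) / (2·PR·PV)
  ∠RPV = 23.41°

Step 14: From SR = 6, SV = 6·√2, RV = 6, by the inverse law of cosines:
  cos(∠RSV) = (SR² + SV² - RV²) / (2·SR·SV)
  ∠RSV = 45°

Step 15: From XR = 15, XV = 11.56, RV = 6, by the inverse law of cosines:
  cos(∠RXV) = (XR² + XV² - RV²) / (2·XR·XV)
  ∠RXV = 21.52°

Step 16: From QT = 14.51, QV = 9, TV = 6, by the inverse law of cosines:
  cos(∠TQV) = (QT² + QV² - TV²) / (2·QT·QV)
  ∠TQV = 11.93°

Step 17: From DQ = 8, DV = √145, QV = 9, by the inverse law of cosines:
  cos(∠QDV) = (DQ² + DV² - QV²) / (2·DQ·DV)
  ∠QDV = 48.37°

Step 18: From TQ = 14.51, TV = 6, QV = 9, by the inverse law of cosines:
  cos(∠QTV) = (TQ² + TV² - QV²) / (2·TQ·TV)
  ∠QTV = 18.07°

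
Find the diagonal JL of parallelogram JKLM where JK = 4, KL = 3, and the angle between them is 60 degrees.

Using the law of cosines:
d^2 = 4^2 + 3^2 - 2(4)(3)cos(60 degrees)
d^2 = 16 + 9 - 24*1/2
d^2 = 13
d = sqrt(13)

sqrt(13)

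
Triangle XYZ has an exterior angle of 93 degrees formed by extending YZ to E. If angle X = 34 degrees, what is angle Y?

angle Y = 93 - 34 = 59 degrees (exterior angle theorem).

59 degrees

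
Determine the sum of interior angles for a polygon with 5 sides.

The sum of interior angles of an n-sided polygon is (n - 2) * 180.
For n = 5: (5 - 2) * 180 = 3 * 180 = 540 degrees.

540 degrees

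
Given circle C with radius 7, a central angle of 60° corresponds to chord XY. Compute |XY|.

Chord length = 2r sin(θ/2)
= 2 × 7 × sin(60°/2)
= 2 × 7 × sin(30°)
= 7

7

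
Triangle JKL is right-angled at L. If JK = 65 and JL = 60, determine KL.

By the Pythagorean theorem: KL^2 = JK^2 - JL^2
KL^2 = 65^2 - 60^2 = 4225 - 3600 = 625
KL = sqrt(625) = 25

25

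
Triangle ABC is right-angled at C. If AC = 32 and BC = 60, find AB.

AB = sqrt(32^2 + 60^2) = sqrt(4624) = 68

68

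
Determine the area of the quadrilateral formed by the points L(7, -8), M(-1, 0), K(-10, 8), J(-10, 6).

Using the Shoelace formula for a quadrilateral (vertices in order):
Area = (1/2)|sum of (x_i * y_(i+1) - x_(i+1) * y_i)|
Terms: (7*0 - -1*-8) = -8, (-1*8 - -10*0) = -8, (-10*6 - -10*8) = 20, (-10*-8 - 7*6) = 38
Sum = 42
Area = (1/2)(42) = 21

21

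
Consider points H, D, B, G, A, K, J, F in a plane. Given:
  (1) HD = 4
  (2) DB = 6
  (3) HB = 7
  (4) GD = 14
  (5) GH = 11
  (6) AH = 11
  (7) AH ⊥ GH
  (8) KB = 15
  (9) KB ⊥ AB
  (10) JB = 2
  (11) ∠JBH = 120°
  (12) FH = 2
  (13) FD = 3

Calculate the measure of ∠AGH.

Step 1: By the law of cosines on triangle GHA: GA² = 11² + 11² − 2·11·11·cos(90°) = 242, so GA = 11·√2.
Step 2: By the inverse law of cosines on triangle AGH: cos(∠AGH) = ((11·√2)² + 11² − 11²) / (2·11·√2·11) = 242/342.24 = 0.7071, so ∠AGH = 45°.

Therefore, the measure of angle ∠AGH = 45°.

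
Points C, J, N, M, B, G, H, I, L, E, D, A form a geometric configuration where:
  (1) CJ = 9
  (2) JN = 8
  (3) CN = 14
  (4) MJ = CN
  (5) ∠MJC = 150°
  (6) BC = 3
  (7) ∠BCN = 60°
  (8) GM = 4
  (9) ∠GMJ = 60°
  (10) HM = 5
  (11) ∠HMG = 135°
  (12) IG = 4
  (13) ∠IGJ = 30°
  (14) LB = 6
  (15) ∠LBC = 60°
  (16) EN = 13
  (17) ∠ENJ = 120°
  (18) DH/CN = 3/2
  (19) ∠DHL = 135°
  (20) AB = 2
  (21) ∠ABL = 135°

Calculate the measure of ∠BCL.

Step 1: By the law of cosines on triangle CBL: CL² = 3² + 6² − 2·3·6·cos(60°) = 27, so CL = 3·√3.
Step 2: By the inverse law of cosines on triangle BCL: cos(∠BCL) = (3² + (3·√3)² − 6²) / (2·3·3·√3) = 0/31.18 = 0, so ∠BCL = 90°.

Therefore, the measure of angle ∠BCL = 90°.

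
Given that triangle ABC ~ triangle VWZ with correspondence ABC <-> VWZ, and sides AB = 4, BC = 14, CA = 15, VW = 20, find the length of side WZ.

Similar triangles have proportional sides. Setting up the proportion:
VW / AB = WZ / BC
20 / 4 = WZ / 14
WZ = 14 * 20 / 4 = 70.

70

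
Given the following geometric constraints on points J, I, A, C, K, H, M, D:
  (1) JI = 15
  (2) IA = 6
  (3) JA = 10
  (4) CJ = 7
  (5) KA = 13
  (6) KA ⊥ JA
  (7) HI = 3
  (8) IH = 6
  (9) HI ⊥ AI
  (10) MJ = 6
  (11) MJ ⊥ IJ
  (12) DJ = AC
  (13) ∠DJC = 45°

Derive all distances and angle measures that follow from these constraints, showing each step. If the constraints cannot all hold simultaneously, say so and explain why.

These constraints are not satisfiable: (7) HI = 3 and (8) IH = 6 assign two different lengths to the same segment. No planar figure meets all of them, so nothing further can be derived.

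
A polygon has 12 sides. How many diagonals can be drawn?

The number of diagonals in an n-gon is n(n - 3)/2.
For n = 12: 12(12 - 3)/2 = 12 × 9 / 2 = 54.

54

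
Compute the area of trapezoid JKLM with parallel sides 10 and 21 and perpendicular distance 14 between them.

A trapezoid's area equals the midsegment times the height.
The midsegment is (10 + 21) / 2 = 31/2.
Area = 31/2 * 14 = 217.

217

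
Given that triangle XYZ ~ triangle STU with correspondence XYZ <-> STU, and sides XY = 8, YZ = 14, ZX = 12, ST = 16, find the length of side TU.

Similar triangles have proportional sides. Setting up the proportion:
ST / XY = TU / YZ
16 / 8 = TU / 14
TU = 14 * 16 / 8 = 28.

28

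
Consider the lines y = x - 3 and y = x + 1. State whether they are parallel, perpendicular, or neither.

Slope of line 1: m1 = 1
Slope of line 2: m2 = 1
Since m1 = m2 = 1, the lines are parallel.

Parallel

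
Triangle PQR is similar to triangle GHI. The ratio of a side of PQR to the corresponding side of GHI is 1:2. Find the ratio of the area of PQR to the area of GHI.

Area ratio = (side ratio)^2 = (1/2)^2 = 1:4.

1:4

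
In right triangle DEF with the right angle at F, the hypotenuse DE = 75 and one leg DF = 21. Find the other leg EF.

EF = sqrt(75^2 - 21^2) = sqrt(5184) = 72

72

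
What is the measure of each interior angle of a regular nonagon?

Each interior angle of a regular n-gon is (n - 2) * 180 / n.
For n = 9: (9 - 2) * 180 / 9 = 1260/9 = 140 degrees.

140 degrees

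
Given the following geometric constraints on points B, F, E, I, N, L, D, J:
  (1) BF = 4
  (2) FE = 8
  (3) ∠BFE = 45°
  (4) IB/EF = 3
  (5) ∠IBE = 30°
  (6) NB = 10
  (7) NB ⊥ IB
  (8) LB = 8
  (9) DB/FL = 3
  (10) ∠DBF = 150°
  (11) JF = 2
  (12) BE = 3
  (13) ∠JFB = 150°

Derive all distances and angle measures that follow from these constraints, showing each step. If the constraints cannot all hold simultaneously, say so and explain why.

These constraints are not satisfiable: (1), (2) and (3) already determine BE: by the law of cosines BE² = 4² + 8² − 2·4·8·cos(45°) = 34.75, so BE ≈ 5.89, which contradicts (12) BE = 3. No planar figure meets all of them, so nothing further can be derived.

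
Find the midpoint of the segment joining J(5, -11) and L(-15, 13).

The midpoint is the point halfway along the segment.
Move half the horizontal distance: 5 + (-15 - 5)/2 = 5 + -20/2 = -5
Move half the vertical distance: -11 + (13 - -11)/2 = -11 + 24/2 = 1
Midpoint = (-5, 1)

(-5, 1)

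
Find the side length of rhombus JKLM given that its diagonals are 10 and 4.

Half-diagonals are 5 and 2. side = sqrt(5^2 + 2^2) = sqrt(29)

sqrt(29)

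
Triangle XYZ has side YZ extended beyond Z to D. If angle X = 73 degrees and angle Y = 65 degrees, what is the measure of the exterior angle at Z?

Exterior angle = 73 + 65 = 138 degrees (exterior angle theorem).

138 degrees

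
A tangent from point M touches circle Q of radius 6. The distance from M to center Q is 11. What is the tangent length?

The tangent, radius, and line from the external point to the center form a right triangle.
The right angle is where the tangent meets the radius.
By the Pythagorean theorem: tangent² + 6² = 11²
tangent² = 121 - 36 = 85
tangent = sqrt(85)

sqrt(85)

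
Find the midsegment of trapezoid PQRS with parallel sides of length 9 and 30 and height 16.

The midsegment (median) of a trapezoid connects the midpoints of the non-parallel sides.
Its length is the average of the two bases: (9 + 30) / 2 = 39/2.

39/2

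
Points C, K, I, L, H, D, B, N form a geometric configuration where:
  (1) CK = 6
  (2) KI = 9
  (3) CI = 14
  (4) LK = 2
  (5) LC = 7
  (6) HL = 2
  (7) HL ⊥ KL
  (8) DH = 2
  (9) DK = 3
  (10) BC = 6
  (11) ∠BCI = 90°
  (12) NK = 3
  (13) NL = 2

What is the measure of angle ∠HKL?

Step 1: By the law of cosines on triangle KLH: KH² = 2² + 2² − 2·2·2·cos(90°) = 8, so KH = 2·√2.
Step 2: By the inverse law of cosines on triangle HKL: cos(∠HKL) = ((2·√2)² + 2² − 2²) / (2·2·√2·2) = 8/11.31 = 0.7071, so ∠HKL = 45°.

Therefore, the measure of angle ∠HKL = 45°.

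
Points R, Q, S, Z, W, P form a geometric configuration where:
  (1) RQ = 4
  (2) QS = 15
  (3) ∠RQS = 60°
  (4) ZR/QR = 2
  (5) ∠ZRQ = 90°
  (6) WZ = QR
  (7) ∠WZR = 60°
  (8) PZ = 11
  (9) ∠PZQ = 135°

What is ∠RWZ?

From the given relations: WZ = QR = 4; ZR = 2·QR = 2·4 = 8.
Step 1: By the law of cosines on triangle WZR: WR² = 4² + 8² − 2·4·8·cos(60°) = 48, so WR = 4·√3.
Step 2: By the inverse law of cosines on triangle RWZ: cos(∠RWZ) = ((4·√3)² + 4² − 8²) / (2·4·√3·4) = 0/55.43 = 0, so ∠RWZ = 90°.

Therefore, the measure of angle ∠RWZ = 90°.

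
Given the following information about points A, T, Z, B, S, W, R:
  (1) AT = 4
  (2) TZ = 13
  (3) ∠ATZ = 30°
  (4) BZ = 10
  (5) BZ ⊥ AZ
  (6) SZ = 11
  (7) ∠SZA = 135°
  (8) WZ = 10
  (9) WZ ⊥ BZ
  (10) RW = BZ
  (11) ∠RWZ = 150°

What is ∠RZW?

From the given relations: RW = BZ = 10.
Step 1: By the law of cosines on triangle ZWR: ZR² = 10² + 10² − 2·10·10·cos(150°) = 373.21, so ZR ≈ 19.32.
Step 2: By the inverse law of cosines on triangle RZW: cos(∠RZW) = (19.32² + 10² − 10²) / (2·19.32·10) = 373.21/386.37 = 0.9659, so ∠RZW = 15°.

Therefore, the measure of angle ∠RZW = 15°.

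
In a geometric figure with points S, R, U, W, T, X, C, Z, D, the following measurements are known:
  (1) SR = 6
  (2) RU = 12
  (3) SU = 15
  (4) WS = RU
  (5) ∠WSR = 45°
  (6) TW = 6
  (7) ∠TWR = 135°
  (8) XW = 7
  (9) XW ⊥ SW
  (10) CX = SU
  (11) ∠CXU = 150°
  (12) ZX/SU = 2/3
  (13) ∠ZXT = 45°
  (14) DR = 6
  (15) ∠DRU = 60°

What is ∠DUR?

Step 1: By the law of cosines on triangle URD: UD² = 12² + 6² − 2·12·6·cos(60°) = 108, so UD = 6·√3.
Step 2: By the inverse law of cosines on triangle DUR: cos(∠DUR) = ((6·√3)² + 12² − 6²) / (2·6·√3·12) = 216/249.42 = 0.866, so ∠DUR = 30°.

Therefore, the measure of angle ∠DUR = 30°.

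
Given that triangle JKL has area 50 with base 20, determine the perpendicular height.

Rearranging the area formula Area = (1/2) * base * height:
height = 2 * Area / base = 2 * 50 / 20 = 5.

5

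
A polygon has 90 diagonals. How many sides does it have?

Using d = n(n - 3)/2, we solve 90 = n(n - 3)/2.
So n(n - 3) = 180.
Testing n = 15: 15 * 12 = 180 = 180. Correct.
The polygon has 15 sides.

15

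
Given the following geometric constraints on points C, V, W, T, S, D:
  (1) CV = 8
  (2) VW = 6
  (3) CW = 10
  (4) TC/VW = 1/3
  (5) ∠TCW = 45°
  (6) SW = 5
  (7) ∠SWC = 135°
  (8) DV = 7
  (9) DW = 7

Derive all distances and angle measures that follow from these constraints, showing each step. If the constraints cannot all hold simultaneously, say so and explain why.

The constraints are consistent.

From the given relations:
  TC = 1/3·VW = 1/3·6 = 2

Step 1: From CW = 10, WS = 5, and ∠CWS = 135°, by the law of cosines:
  CS² = CW² + WS² - 2·CW·WS·cos(135°) = 100 + 25 + 70.71 = 195.7
  CS ≈ 13.99

Step 2: From WC = 10, CT = 2, and ∠WCT = 45°, by the law of cosines:
  WT² = WC² + CT² - 2·WC·CT·cos(45°) = 100 + 4 - 28.28 = 75.72
  WT ≈ 8.7

Step 3: From CV = 8, CW = 10, VW = 6, by the inverse law of cosines:
  cos(∠VCW) = (CV² + CW² - VW²) / (2·CV·CW)
  ∠VCW = 36.87°

Step 4: From VC = 8, VW = 6, CW = 10, by the inverse law of cosines:
  cos(∠CVW) = (VC² + VW² - CW²) / (2·VC·VW)
  ∠CVW = 90°

Step 5: From VD = 7, VW = 6, DW = 7, by the inverse law of cosines:
  cos(∠DVW) = (VD² + VW² - DW²) / (2·VD·VW)
  ∠DVW = 64.62°

Step 6: From WC = 10, WV = 6, CV = 8, by the inverse law of cosines:
  cos(∠CWV) = (WC² + WV² - CV²) / (2·WC·WV)
  ∠CWV = 53.13°

Step 7: From WD = 7, WV = 6, DV = 7, by the inverse law of cosines:
  cos(∠DWV) = (WD² + WV² - DV²) / (2·WD·WV)
  ∠DWV = 64.62°

Step 8: From DV = 7, DW = 7, VW = 6, by the inverse law of cosines:
  cos(∠VDW) = (DV² + DW² - VW²) / (2·DV·DW)
  ∠VDW = 50.75°

Step 9: From CS = 13.99, CW = 10, SW = 5, by the inverse law of cosines:
  cos(∠SCW) = (CS² + CW² - SW²) / (2·CS·CW)
  ∠SCW = 14.64°

Step 10: From WC = 10, WT = 8.7, CT = 2, by the inverse law of cosines:
  cos(∠CWT) = (WC² + WT² - CT²) / (2·WC·WT)
  ∠CWT = 9.35°

Step 11: From TC = 2, TW = 8.7, CW = 10, by the inverse law of cosines:
  cos(∠CTW) = (TC² + TW² - CW²) / (2·TC·TW)
  ∠CTW = 125.65°

Step 12: From SC = 13.99, SW = 5, CW = 10, by the inverse law of cosines:
  cos(∠CSW) = (SC² + SW² - CW²) / (2·SC·SW)
  ∠CSW = 30.36°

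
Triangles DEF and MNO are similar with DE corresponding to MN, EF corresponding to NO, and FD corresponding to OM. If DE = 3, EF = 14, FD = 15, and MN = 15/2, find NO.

k = 15/2/3 = 5/2. NO = 5/2 * 14 = 35.

35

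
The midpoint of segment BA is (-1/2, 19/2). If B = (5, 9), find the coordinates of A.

Using the midpoint formula: M = ((x1 + x2)/2, (y1 + y2)/2)
We know M = (-1/2, 19/2) and B = (5, 9)
For x: -1/2 = (5 + x2)/2, so x2 = 2*-1/2 - 5 = -6
For y: 19/2 = (9 + y2)/2, so y2 = 2*19/2 - 9 = 10
A = (-6, 10)

(-6, 10)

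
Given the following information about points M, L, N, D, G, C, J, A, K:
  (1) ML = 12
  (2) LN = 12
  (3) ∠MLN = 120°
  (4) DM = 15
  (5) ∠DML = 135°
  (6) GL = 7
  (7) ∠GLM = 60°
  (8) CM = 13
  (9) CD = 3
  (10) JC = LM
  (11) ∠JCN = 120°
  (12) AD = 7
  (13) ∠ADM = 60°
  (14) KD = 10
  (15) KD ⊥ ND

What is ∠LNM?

Step 1: By the law of cosines on triangle NLM: NM² = 12² + 12² − 2·12·12·cos(120°) = 432, so NM = 12·√3.
Step 2: By the inverse law of cosines on triangle LNM: cos(∠LNM) = (12² + (12·√3)² − 12²) / (2·12·12·√3) = 432/498.83 = 0.866, so ∠LNM = 30°.

Therefore, the measure of angle ∠LNM = 30°.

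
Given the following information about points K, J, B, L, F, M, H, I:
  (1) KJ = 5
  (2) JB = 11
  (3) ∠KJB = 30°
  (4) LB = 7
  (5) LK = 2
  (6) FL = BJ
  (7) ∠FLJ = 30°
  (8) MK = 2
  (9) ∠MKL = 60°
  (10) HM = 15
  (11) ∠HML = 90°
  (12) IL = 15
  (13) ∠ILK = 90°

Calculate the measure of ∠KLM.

Step 1: By the law of cosines on triangle LKM: LM² = 2² + 2² − 2·2·2·cos(60°) = 4, so LM = 2.
Step 2: By the inverse law of cosines on triangle KLM: cos(∠KLM) = (2² + 2² − 2²) / (2·2·2) = 4/8 = 0.5, so ∠KLM = 60°.

Therefore, the measure of angle ∠KLM = 60°.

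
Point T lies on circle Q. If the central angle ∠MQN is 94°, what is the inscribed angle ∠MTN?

Inscribed angle = 94° / 2 = 47° (inscribed angle theorem).

47°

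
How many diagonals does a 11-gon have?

Total line segments between 11 vertices = C(11,2) = 55.
Subtract the 11 sides: 55 - 11 = 44 diagonals.

44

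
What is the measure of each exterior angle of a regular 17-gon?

Each exterior angle of a regular n-gon is 360 / n.
For n = 17: 360 / 17 = 360/17 degrees.

360/17 degrees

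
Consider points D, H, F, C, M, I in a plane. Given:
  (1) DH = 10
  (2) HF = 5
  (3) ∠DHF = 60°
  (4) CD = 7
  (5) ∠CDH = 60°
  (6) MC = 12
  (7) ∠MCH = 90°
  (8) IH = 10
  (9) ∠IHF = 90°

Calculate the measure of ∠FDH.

Step 1: By the law of cosines on triangle DHF: DF² = 10² + 5² − 2·10·5·cos(60°) = 75, so DF = 5·√3.
Step 2: By the inverse law of cosines on triangle FDH: cos(∠FDH) = ((5·√3)² + 10² − 5²) / (2·5·√3·10) = 150/173.21 = 0.866, so ∠FDH = 30°.

Therefore, the measure of angle ∠FDH = 30°.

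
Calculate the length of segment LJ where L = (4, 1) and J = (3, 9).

The horizontal distance is |3 - 4| = 1 and the vertical distance is |9 - 1| = 8.
By the Pythagorean theorem, d = sqrt(1^2 + 8^2) = sqrt(65).

sqrt(65)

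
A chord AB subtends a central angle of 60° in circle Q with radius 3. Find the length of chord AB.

Chord = 2(3) sin(30°) = 3

3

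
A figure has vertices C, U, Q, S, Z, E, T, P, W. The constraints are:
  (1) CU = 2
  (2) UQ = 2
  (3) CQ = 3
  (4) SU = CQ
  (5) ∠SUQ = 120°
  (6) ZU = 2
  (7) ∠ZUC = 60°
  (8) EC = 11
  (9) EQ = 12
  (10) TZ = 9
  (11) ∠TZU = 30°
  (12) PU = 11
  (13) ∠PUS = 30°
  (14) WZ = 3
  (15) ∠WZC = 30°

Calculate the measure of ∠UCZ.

Step 1: By the law of cosines on triangle CUZ: CZ² = 2² + 2² − 2·2·2·cos(60°) = 4, so CZ = 2.
Step 2: By the inverse law of cosines on triangle UCZ: cos(∠UCZ) = (2² + 2² − 2²) / (2·2·2) = 4/8 = 0.5, so ∠UCZ = 60°.

Therefore, the measure of angle ∠UCZ = 60°.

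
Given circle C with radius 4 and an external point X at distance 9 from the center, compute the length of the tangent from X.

The tangent, radius, and line from the external point to the center form a right triangle.
The right angle is where the tangent meets the radius.
By the Pythagorean theorem: tangent² + 4² = 9²
tangent² = 81 - 16 = 65
tangent = sqrt(65)

sqrt(65)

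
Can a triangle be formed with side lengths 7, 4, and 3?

The longest side is 7. The other two sides sum to 3 + 4 = 7.
Since 7 ≤ 7, the two shorter sides cannot reach around to close the triangle.

No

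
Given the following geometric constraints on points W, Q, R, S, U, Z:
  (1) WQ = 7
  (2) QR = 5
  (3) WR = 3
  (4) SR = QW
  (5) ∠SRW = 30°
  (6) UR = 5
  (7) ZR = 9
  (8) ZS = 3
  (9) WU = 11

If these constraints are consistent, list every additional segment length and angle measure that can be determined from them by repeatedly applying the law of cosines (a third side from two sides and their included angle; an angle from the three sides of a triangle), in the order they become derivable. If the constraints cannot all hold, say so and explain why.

These constraints are not satisfiable: by the triangle inequality in triangle RWU, (3) WR = 3 and (6) UR = 5 force WU ≤ 3 + 5 = 8, but (9) says WU = 11. No planar figure meets all of them, so nothing further can be derived.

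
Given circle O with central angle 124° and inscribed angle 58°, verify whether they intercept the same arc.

By the inscribed angle theorem, the inscribed angle for a central angle of 124° should be 124° / 2 = 62°.
The given inscribed angle is 58°, which does not equal 62°.
Therefore, no, they do not correspond to the same arc.

No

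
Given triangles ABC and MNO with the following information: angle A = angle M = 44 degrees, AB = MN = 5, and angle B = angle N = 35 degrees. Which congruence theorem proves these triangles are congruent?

The given information matches ASA: Two pairs of corresponding angles and the included side are equal (Angle-Side-Angle).

ASA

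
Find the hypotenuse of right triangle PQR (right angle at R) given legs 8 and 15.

In a right triangle, the square of the hypotenuse equals the sum of the squares of the two legs.
The legs are 8 and 15, so the hypotenuse = sqrt(64 + 225) = sqrt(289) = 17.

17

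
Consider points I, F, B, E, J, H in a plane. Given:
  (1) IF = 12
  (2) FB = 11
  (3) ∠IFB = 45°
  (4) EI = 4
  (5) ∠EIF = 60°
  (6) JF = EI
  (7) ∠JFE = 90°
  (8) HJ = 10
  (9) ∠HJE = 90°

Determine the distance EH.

From the given relations: JF = EI = 4.
Step 1: By the law of cosines on triangle EIF: EF² = 4² + 12² − 2·4·12·cos(60°) = 112, so EF = 4·√7.
Step 2: By the law of cosines on triangle EFJ: EJ² = (4·√7)² + 4² − 2·4·√7·4·cos(90°) = 128, so EJ = 8·√2.
Step 3: By the law of cosines on triangle EJH: EH² = (8·√2)² + 10² − 2·8·√2·10·cos(90°) = 228, so EH = 2·√57.

Therefore, the length of EH = 2·√57.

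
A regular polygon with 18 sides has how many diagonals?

The number of diagonals in an n-gon is n(n - 3)/2.
For n = 18: 18(18 - 3)/2 = 18 × 15 / 2 = 135.

135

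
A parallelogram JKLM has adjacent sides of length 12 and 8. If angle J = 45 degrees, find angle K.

Consecutive angles are supplementary: angle K = 180 - 45 = 135 degrees.

135 degrees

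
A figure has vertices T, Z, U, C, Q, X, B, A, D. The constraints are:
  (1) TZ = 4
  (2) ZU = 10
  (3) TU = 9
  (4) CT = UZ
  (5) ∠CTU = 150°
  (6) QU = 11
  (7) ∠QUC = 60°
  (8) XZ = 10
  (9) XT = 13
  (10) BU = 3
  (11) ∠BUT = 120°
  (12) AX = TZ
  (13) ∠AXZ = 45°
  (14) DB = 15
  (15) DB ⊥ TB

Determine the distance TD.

Step 1: By the law of cosines on triangle BUT: BT² = 3² + 9² − 2·3·9·cos(120°) = 117, so BT = 3·√13.
Step 2: By the law of cosines on triangle TBD: TD² = (3·√13)² + 15² − 2·3·√13·15·cos(90°) = 342, so TD = 3·√38.

Therefore, the length of TD = 3·√38.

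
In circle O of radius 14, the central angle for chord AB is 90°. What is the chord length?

Chord = 2(14) sin(45°) = 14*sqrt(2)

14*sqrt(2)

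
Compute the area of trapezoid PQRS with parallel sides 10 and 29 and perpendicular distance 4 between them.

Area of a trapezoid = (base1 + base2) * height / 2
Area = (10 + 29) * 4 / 2
Area = 39 * 4 / 2
Area = 156 / 2
Area = 78

78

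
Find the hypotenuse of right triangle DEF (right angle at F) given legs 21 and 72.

DE = sqrt(21^2 + 72^2) = sqrt(5625) = 75

75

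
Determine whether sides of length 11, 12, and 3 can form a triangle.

For three segments to close into a triangle, no single side can be as long as the other two combined.
The longest side is 12, and 3 + 11 = 14 > 12.
A triangle can be formed.

Yes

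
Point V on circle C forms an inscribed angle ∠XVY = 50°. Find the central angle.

Central angle = 2 × 50° = 100° (inscribed angle theorem).

100°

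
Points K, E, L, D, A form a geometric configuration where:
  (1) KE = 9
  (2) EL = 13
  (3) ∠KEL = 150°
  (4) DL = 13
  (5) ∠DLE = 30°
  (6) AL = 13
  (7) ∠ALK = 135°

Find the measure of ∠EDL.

Step 1: By the law of cosines on triangle DLE: DE² = 13² + 13² − 2·13·13·cos(30°) = 45.28, so DE ≈ 6.73.
Step 2: By the inverse law of cosines on triangle EDL: cos(∠EDL) = (6.73² + 13² − 13²) / (2·6.73·13) = 45.28/174.96 = 0.2588, so ∠EDL = 75°.

Therefore, the measure of angle ∠EDL = 75°.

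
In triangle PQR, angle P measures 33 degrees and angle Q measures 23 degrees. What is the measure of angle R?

angle R = 180 - 33 - 23 = 124 degrees.

124 degrees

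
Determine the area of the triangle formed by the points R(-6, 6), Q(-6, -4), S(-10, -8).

The Shoelace formula computes the area from vertex coordinates by summing cross products.
For vertices (-6,6), (-6,-4), (-10,-8):
Signed sum = -6*-4 - -6*6 + -6*-8 - -10*-4 + -10*6 - -6*-8
= 60 + 8 + -108 = -40
Area = (1/2)|-40| = 20.

20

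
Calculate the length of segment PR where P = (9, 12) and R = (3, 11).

d = sqrt((3 - 9)^2 + (11 - 12)^2)
d = sqrt(-6^2 + -1^2)
d = sqrt(36 + 1)
d = sqrt(37)

sqrt(37)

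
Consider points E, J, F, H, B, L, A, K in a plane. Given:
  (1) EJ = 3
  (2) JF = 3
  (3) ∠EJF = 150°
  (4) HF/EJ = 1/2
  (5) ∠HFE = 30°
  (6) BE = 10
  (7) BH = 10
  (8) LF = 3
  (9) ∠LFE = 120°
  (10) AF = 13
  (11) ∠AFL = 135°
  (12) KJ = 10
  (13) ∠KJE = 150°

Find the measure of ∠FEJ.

Step 1: By the law of cosines on triangle EJF: EF² = 3² + 3² − 2·3·3·cos(150°) = 33.59, so EF ≈ 5.8.
Step 2: By the inverse law of cosines on triangle FEJ: cos(∠FEJ) = (5.8² + 3² − 3²) / (2·5.8·3) = 33.59/34.77 = 0.9659, so ∠FEJ = 15°.

Therefore, the measure of angle ∠FEJ = 15°.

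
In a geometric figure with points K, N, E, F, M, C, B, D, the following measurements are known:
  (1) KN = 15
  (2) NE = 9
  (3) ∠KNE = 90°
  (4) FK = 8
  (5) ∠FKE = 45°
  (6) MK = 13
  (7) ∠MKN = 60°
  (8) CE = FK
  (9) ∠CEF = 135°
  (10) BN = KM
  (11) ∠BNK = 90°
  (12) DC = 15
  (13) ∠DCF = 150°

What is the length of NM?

Step 1: By the law of cosines on triangle NKM: NM² = 15² + 13² − 2·15·13·cos(60°) = 199, so NM = √199.

Therefore, the length of NM = √199.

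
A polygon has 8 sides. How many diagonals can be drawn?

The number of diagonals in an n-gon is n(n - 3)/2.
For n = 8: 8(8 - 3)/2 = 8 × 5 / 2 = 20.

20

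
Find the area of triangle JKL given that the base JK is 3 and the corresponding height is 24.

Area = (1/2) * base * height
Area = (1/2) * 3 * 24
Area = 36

36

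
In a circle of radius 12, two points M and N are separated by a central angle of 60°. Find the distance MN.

Chord = 2(12) sin(30°) = 12

12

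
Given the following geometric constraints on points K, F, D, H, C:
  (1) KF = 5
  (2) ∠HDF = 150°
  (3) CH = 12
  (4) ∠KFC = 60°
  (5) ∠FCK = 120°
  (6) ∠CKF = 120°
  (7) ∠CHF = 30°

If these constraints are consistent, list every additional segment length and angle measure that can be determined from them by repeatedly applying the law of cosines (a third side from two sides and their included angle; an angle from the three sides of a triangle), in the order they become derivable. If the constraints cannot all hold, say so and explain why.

These constraints are not satisfiable: (4), (5) and (6) are the three interior angles of triangle KFC, which must sum to 180°, but 60° + 120° + 120° = 300°. No planar figure meets all of them, so nothing further can be derived.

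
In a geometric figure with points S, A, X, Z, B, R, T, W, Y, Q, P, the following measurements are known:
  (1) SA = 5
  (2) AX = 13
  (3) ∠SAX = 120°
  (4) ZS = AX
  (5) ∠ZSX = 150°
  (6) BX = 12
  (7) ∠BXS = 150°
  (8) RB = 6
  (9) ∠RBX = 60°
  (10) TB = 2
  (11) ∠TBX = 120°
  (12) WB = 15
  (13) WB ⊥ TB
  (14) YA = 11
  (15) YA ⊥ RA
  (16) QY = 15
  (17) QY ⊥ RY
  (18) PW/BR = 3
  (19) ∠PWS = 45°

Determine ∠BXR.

Step 1: By the law of cosines on triangle XBR: XR² = 12² + 6² − 2·12·6·cos(60°) = 108, so XR = 6·√3.
Step 2: By the inverse law of cosines on triangle BXR: cos(∠BXR) = (12² + (6·√3)² − 6²) / (2·12·6·√3) = 216/249.42 = 0.866, so ∠BXR = 30°.

Therefore, the measure of angle ∠BXR = 30°.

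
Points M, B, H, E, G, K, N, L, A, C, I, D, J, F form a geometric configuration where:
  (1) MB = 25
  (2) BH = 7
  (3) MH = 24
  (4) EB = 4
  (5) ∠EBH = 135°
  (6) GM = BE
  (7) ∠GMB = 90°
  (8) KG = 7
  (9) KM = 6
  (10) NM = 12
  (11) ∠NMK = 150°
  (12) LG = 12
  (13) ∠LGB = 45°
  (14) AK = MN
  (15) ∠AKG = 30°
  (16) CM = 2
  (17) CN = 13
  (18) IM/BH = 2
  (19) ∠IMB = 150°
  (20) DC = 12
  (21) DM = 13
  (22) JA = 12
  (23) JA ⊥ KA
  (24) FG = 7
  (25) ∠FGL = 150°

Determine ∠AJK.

From the given relations: AK = MN = 12.
Step 1: By the law of cosines on triangle JAK: JK² = 12² + 12² − 2·12·12·cos(90°) = 288, so JK = 12·√2.
Step 2: By the inverse law of cosines on triangle AJK: cos(∠AJK) = (12² + (12·√2)² − 12²) / (2·12·12·√2) = 288/407.29 = 0.7071, so ∠AJK = 45°.

Therefore, the measure of angle ∠AJK = 45°.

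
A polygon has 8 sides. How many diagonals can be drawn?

Each of the 8 vertices connects to 5 non-adjacent vertices via diagonals.
Total connections = 8 × 5 = 40, but each diagonal is counted twice.
Number of diagonals = 40 / 2 = 20.

20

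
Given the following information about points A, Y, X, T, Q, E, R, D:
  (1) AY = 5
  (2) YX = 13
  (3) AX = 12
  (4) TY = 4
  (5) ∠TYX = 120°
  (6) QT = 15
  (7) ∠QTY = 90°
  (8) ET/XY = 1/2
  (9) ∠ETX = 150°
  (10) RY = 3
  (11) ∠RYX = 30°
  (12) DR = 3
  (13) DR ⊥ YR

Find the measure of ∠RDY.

Step 1: By the law of cosines on triangle DRY: DY² = 3² + 3² − 2·3·3·cos(90°) = 18, so DY = 3·√2.
Step 2: By the inverse law of cosines on triangle RDY: cos(∠RDY) = (3² + (3·√2)² − 3²) / (2·3·3·√2) = 18/25.46 = 0.7071, so ∠RDY = 45°.

Therefore, the measure of angle ∠RDY = 45°.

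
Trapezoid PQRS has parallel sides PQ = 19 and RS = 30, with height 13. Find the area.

A trapezoid's area equals the midsegment times the height.
The midsegment is (19 + 30) / 2 = 49/2.
Area = 49/2 * 13 = 637/2.

637/2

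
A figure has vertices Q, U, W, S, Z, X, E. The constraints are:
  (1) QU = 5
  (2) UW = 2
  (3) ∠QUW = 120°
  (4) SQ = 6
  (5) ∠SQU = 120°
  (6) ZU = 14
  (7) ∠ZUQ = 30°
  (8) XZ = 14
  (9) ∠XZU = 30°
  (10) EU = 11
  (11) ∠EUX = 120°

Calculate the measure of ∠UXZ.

Step 1: By the law of cosines on triangle XZU: XU² = 14² + 14² − 2·14·14·cos(30°) = 52.52, so XU ≈ 7.25.
Step 2: By the inverse law of cosines on triangle UXZ: cos(∠UXZ) = (7.25² + 14² − 14²) / (2·7.25·14) = 52.52/202.91 = 0.2588, so ∠UXZ = 75°.

Therefore, the measure of angle ∠UXZ = 75°.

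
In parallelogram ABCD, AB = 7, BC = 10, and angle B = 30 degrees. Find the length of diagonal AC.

Using the law of cosines:
d^2 = 7^2 + 10^2 - 2(7)(10)cos(30 degrees)
d^2 = 49 + 100 - 140*sqrt(3)/2
d^2 = 149 - 70*sqrt(3)
d = sqrt(149 - 70*sqrt(3))

sqrt(149 - 70*sqrt(3))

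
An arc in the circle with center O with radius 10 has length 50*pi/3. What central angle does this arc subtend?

Arc length L = 2πr × θ/360, so θ = 360L / (2πr).
θ = 360 × 50*pi/3 / (2π × 10)
θ = 300°
θ = 300°

300°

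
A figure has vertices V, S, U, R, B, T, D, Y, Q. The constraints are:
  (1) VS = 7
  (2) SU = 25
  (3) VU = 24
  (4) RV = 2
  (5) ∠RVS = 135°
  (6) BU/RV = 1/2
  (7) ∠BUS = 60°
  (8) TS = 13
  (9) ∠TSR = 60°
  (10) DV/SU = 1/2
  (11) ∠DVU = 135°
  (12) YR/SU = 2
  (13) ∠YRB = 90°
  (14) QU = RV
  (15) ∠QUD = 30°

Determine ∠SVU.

Step 1: By the inverse law of cosines on triangle SVU: cos(∠SVU) = (7² + 24² − 25²) / (2·7·24) = 0/336 = 0, so ∠SVU = 90°.

Therefore, the measure of angle ∠SVU = 90°.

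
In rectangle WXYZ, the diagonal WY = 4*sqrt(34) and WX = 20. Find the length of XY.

The diagonal of a rectangle forms a right triangle with the two sides.
Rearranging the Pythagorean theorem: missing side = sqrt(d^2 - known^2).
= sqrt(544 - 400) = sqrt(144) = 12.

12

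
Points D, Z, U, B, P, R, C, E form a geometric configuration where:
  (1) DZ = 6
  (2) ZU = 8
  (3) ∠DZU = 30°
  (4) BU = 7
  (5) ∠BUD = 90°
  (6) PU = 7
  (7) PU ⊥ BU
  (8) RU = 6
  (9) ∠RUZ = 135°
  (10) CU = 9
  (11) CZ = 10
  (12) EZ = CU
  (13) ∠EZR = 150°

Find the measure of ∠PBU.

Step 1: By the law of cosines on triangle BUP: BP² = 7² + 7² − 2·7·7·cos(90°) = 98, so BP = 7·√2.
Step 2: By the inverse law of cosines on triangle PBU: cos(∠PBU) = ((7·√2)² + 7² − 7²) / (2·7·√2·7) = 98/138.59 = 0.7071, so ∠PBU = 45°.

Therefore, the measure of angle ∠PBU = 45°.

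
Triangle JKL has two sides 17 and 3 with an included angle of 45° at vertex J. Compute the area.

Area = (1/2) * JK * JL * sin(J)
Area = (1/2) * 17 * 3 * sin(45°)
Area = (1/2) * 17 * 3 * sqrt(2)/2
Area = 51*sqrt(2)/4

51*sqrt(2)/4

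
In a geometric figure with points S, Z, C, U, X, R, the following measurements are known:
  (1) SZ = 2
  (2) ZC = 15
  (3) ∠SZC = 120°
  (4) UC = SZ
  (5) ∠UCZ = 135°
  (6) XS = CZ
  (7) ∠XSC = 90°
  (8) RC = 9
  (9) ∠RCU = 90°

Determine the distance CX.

From the given relations: XS = CZ = 15.
Step 1: By the law of cosines on triangle CZS: CS² = 15² + 2² − 2·15·2·cos(120°) = 259, so CS ≈ 16.09.
Step 2: By the law of cosines on triangle CSX: CX² = 16.09² + 15² − 2·16.09·15·cos(90°) = 484, so CX = 22.

Therefore, the length of CX = 22.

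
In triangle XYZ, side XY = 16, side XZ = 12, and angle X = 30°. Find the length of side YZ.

Law of cosines: YZ^2 = 16^2 + 12^2 - 2(16)(12)cos(30°) = 400 - 192*sqrt(3), so YZ = 4*sqrt(25 - 12*sqrt(3)).

4*sqrt(25 - 12*sqrt(3))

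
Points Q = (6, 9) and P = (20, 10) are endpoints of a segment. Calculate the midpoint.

The midpoint is the average of the coordinates:
x: (6 + 20)/2 = 13
y: (9 + 10)/2 = 19/2
Midpoint = (13, 19/2)

(13, 19/2)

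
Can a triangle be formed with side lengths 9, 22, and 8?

No.
The triangle inequality is violated: 9 + 8 = 17 ≤ 22.
These lengths cannot form a triangle.

No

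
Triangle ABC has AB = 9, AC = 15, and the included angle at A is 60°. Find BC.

When two sides and the included angle are known, the law of cosines gives the third side.
c^2 = a^2 + b^2 - 2ab cos(C) generalizes the Pythagorean theorem to non-right triangles.
Here: BC^2 = 81 + 225 - 270*(1/2) = 171
BC = 3*sqrt(19)

3*sqrt(19)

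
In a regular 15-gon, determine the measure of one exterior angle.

Each exterior angle of a regular n-gon is 360 / n.
For n = 15: 360 / 15 = 24 degrees.

24 degrees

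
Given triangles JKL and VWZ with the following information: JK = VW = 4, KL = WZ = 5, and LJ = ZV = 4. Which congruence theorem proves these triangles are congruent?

The given information matches SSS: All three pairs of corresponding sides are equal (Side-Side-Side).

SSS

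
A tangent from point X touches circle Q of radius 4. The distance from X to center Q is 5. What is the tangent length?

Let T be the point of tangency. Then QT ⊥ XT (radius ⊥ tangent).
In right triangle QTX: QX² = QT² + XT²
5² = 4² + XT²
XT² = 9, XT = 3

3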